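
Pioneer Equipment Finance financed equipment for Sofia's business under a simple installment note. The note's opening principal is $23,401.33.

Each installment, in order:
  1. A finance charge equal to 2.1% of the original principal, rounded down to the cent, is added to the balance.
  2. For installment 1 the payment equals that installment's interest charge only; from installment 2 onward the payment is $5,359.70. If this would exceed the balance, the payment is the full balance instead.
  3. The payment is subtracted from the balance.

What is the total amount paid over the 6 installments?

$26,349.85

Installment 1: $23,401.33 +$491.42 interest = $23,892.75; pay $491.42 → $23,401.33
Installment 2: $23,401.33 +$491.42 interest = $23,892.75; pay $5,359.70 → $18,533.05
Installment 3: $18,533.05 +$491.42 interest = $19,024.47; pay $5,359.70 → $13,664.77
Installment 4: $13,664.77 +$491.42 interest = $14,156.19; pay $5,359.70 → $8,796.49
Installment 5: $8,796.49 +$491.42 interest = $9,287.91; pay $5,359.70 → $3,928.21
Installment 6: $3,928.21 +$491.42 interest = $4,419.63; pay $4,419.63 → $0.00
Total paid: $26,349.85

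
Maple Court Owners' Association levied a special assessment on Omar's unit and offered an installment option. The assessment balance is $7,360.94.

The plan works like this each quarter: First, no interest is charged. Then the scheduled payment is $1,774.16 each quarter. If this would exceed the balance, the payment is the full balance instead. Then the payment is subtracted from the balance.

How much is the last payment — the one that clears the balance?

$264.30

Quarter 1: $7,360.94 − $1,774.16 → $5,586.78
Quarter 2: $5,586.78 − $1,774.16 → $3,812.62
Quarter 3: $3,812.62 − $1,774.16 → $2,038.46
Quarter 4: $2,038.46 − $1,774.16 → $264.30
Quarter 5: $264.30 − $264.30 → $0.00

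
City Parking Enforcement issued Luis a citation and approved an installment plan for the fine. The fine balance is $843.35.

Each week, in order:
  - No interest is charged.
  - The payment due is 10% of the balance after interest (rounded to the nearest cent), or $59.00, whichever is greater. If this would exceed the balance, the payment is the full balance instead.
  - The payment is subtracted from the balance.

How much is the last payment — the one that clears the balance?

$22.32

# | Opening | Payment | End bal
1 | $843.35 | $84.34 | $759.01
2 | $759.01 | $75.90 | $683.11
3 | $683.11 | $68.31 | $614.80
4 | $614.80 | $61.48 | $553.32
5 | $553.32 | $59.00 | $494.32
6 | $494.32 | $59.00 | $435.32
7 | $435.32 | $59.00 | $376.32
8 | $376.32 | $59.00 | $317.32
9 | $317.32 | $59.00 | $258.32
10 | $258.32 | $59.00 | $199.32
11 | $199.32 | $59.00 | $140.32
12 | $140.32 | $59.00 | $81.32
13 | $81.32 | $59.00 | $22.32
14 | $22.32 | $22.32 | $0.00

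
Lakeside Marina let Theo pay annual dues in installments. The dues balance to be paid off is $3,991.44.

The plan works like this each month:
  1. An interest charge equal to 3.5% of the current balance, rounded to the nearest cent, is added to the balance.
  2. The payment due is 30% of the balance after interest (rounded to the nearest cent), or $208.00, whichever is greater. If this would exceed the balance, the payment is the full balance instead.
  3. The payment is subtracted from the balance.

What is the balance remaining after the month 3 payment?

$1,517.91

Month 1: opening $3,991.44; interest $139.70 → $4,131.14; payment $1,239.34; balance $2,891.80
Month 2: opening $2,891.80; interest $101.21 → $2,993.01; payment $897.90; balance $2,095.11
Month 3: opening $2,095.11; interest $73.33 → $2,168.44; payment $650.53; balance $1,517.91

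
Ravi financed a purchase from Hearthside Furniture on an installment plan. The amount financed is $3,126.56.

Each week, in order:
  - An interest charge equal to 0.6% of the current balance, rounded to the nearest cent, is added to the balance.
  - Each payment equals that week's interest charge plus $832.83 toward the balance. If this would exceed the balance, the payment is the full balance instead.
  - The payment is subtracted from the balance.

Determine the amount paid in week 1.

$851.59

# | Opening | Interest | Payment | End bal
1 | $3,126.56 | $18.76 | $851.59 | $2,293.73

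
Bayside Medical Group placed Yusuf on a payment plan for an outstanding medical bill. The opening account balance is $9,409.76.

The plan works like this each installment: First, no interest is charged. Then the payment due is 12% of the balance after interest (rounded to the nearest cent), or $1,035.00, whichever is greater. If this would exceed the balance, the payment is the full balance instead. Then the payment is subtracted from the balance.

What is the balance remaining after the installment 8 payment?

Installment 1: $9,409.76 − $1,129.17 → $8,280.59
Installment 2: $8,280.59 − $1,035.00 → $7,245.59
Installment 3: $7,245.59 − $1,035.00 → $6,210.59
Installment 4: $6,210.59 − $1,035.00 → $5,175.59
Installment 5: $5,175.59 − $1,035.00 → $4,140.59
Installment 6: $4,140.59 − $1,035.00 → $3,105.59
Installment 7: $3,105.59 − $1,035.00 → $2,070.59
Installment 8: $2,070.59 − $1,035.00 → $1,035.59

$1,035.59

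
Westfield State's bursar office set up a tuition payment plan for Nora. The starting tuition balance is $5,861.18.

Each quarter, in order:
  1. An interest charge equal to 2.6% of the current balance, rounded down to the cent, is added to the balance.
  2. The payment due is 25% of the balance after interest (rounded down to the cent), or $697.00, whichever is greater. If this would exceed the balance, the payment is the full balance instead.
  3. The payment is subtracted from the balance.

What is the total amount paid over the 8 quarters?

$6,400.74

# | Opening | Interest | Payment | End bal
1 | $5,861.18 | $152.39 | $1,503.39 | $4,510.18
2 | $4,510.18 | $117.26 | $1,156.86 | $3,470.58
3 | $3,470.58 | $90.23 | $890.20 | $2,670.61
4 | $2,670.61 | $69.43 | $697.00 | $2,043.04
5 | $2,043.04 | $53.11 | $697.00 | $1,399.15
6 | $1,399.15 | $36.37 | $697.00 | $738.52
7 | $738.52 | $19.20 | $697.00 | $60.72
8 | $60.72 | $1.57 | $62.29 | $0.00
Total paid: $6,400.74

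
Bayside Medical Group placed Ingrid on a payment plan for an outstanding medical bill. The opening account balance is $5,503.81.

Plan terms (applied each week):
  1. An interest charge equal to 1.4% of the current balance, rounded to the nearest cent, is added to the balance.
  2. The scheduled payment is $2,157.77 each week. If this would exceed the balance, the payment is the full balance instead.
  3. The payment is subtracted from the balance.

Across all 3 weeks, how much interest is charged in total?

$143.36

Week 1: opening $5,503.81; interest $77.05 → $5,580.86; payment $2,157.77; balance $3,423.09
Week 2: opening $3,423.09; interest $47.92 → $3,471.01; payment $2,157.77; balance $1,313.24
Week 3: opening $1,313.24; interest $18.39 → $1,331.63; payment $1,331.63; balance $0.00
Total interest: $77.05 + $47.92 + $18.39 = $143.36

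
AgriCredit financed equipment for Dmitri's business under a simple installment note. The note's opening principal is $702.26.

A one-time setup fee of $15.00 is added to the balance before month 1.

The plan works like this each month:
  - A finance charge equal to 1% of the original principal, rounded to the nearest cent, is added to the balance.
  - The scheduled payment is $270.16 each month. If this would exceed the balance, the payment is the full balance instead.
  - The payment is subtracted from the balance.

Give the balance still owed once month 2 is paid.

$190.98

Month 1: $717.26 +$7.02 interest = $724.28; pay $270.16 → $454.12
Month 2: $454.12 +$7.02 interest = $461.14; pay $270.16 → $190.98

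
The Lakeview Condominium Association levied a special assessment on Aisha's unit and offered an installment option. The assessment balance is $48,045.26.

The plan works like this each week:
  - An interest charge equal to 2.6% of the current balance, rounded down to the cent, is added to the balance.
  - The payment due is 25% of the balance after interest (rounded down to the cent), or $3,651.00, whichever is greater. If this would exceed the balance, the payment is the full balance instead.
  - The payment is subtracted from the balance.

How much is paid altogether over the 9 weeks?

$52,824.59

Week 1: opening $48,045.26; interest $1,249.17 → $49,294.43; payment $12,323.60; balance $36,970.83
Week 2: opening $36,970.83; interest $961.24 → $37,932.07; payment $9,483.01; balance $28,449.06
Week 3: opening $28,449.06; interest $739.67 → $29,188.73; payment $7,297.18; balance $21,891.55
Week 4: opening $21,891.55; interest $569.18 → $22,460.73; payment $5,615.18; balance $16,845.55
Week 5: opening $16,845.55; interest $437.98 → $17,283.53; payment $4,320.88; balance $12,962.65
Week 6: opening $12,962.65; interest $337.02 → $13,299.67; payment $3,651.00; balance $9,648.67
Week 7: opening $9,648.67; interest $250.86 → $9,899.53; payment $3,651.00; balance $6,248.53
Week 8: opening $6,248.53; interest $162.46 → $6,410.99; payment $3,651.00; balance $2,759.99
Week 9: opening $2,759.99; interest $71.75 → $2,831.74; payment $2,831.74; balance $0.00
Total paid: $52,824.59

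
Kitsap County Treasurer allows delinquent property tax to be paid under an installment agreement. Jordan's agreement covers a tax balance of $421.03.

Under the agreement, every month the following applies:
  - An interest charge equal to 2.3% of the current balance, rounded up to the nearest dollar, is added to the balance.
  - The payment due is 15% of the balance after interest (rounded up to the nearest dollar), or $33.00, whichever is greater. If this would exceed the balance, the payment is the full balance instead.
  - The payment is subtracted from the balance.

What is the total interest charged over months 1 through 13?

$64.00

# | Opening | Interest | Payment | End bal
1 | $421.03 | $10.00 | $65.00 | $366.03
2 | $366.03 | $9.00 | $57.00 | $318.03
3 | $318.03 | $8.00 | $49.00 | $277.03
4 | $277.03 | $7.00 | $43.00 | $241.03
5 | $241.03 | $6.00 | $38.00 | $209.03
6 | $209.03 | $5.00 | $33.00 | $181.03
7 | $181.03 | $5.00 | $33.00 | $153.03
8 | $153.03 | $4.00 | $33.00 | $124.03
9 | $124.03 | $3.00 | $33.00 | $94.03
10 | $94.03 | $3.00 | $33.00 | $64.03
11 | $64.03 | $2.00 | $33.00 | $33.03
12 | $33.03 | $1.00 | $33.00 | $1.03
13 | $1.03 | $1.00 | $2.03 | $0.00
Total interest: $10.00 + $9.00 + $8.00 + $7.00 + $6.00 + $5.00 + $5.00 + $4.00 + $3.00 + $3.00 + $2.00 + $1.00 + $1.00 = $64.00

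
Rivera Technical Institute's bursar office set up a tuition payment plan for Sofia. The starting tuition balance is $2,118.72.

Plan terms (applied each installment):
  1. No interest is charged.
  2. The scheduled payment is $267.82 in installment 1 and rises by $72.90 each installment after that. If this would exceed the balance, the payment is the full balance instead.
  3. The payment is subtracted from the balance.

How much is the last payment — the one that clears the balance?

Installment 1: $2,118.72 − $267.82 → $1,850.90
Installment 2: $1,850.90 − $340.72 → $1,510.18
Installment 3: $1,510.18 − $413.62 → $1,096.56
Installment 4: $1,096.56 − $486.52 → $610.04
Installment 5: $610.04 − $559.42 → $50.62
Installment 6: $50.62 − $50.62 → $0.00

$50.62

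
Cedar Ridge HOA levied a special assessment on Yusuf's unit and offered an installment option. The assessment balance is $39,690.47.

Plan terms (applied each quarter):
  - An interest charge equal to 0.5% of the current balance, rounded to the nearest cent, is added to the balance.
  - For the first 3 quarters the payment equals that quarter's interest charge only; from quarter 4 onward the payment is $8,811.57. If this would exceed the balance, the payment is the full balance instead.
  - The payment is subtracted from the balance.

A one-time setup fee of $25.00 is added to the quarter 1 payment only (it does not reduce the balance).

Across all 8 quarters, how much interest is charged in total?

# | Opening | Interest | Payment | Fee | End bal
1 | $39,690.47 | $198.45 | $198.45 | $25.00 | $39,690.47
2 | $39,690.47 | $198.45 | $198.45 | — | $39,690.47
3 | $39,690.47 | $198.45 | $198.45 | — | $39,690.47
4 | $39,690.47 | $198.45 | $8,811.57 | — | $31,077.35
5 | $31,077.35 | $155.39 | $8,811.57 | — | $22,421.17
6 | $22,421.17 | $112.11 | $8,811.57 | — | $13,721.71
7 | $13,721.71 | $68.61 | $8,811.57 | — | $4,978.75
8 | $4,978.75 | $24.89 | $5,003.64 | — | $0.00
Total interest: $198.45 + $198.45 + $198.45 + $198.45 + $155.39 + $112.11 + $68.61 + $24.89 = $1,154.80

$1,154.80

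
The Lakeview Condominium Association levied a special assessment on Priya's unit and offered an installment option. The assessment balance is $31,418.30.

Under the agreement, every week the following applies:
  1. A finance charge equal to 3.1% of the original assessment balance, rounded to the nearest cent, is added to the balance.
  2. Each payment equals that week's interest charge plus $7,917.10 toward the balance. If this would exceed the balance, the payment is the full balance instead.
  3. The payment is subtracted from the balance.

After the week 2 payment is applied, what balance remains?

# | Opening | Interest | Payment | End bal
1 | $31,418.30 | $973.97 | $8,891.07 | $23,501.20
2 | $23,501.20 | $973.97 | $8,891.07 | $15,584.10

$15,584.10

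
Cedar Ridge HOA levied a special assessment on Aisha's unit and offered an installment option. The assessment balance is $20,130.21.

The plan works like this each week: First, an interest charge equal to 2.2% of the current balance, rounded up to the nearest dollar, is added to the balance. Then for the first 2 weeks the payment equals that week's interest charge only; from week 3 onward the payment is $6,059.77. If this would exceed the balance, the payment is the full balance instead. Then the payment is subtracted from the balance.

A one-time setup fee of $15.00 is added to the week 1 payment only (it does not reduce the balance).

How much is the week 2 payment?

$443.00

Week 1: opening $20,130.21; interest $443.00 → $20,573.21; payment $443.00 (+ $15.00 fee); balance $20,130.21
Week 2: opening $20,130.21; interest $443.00 → $20,573.21; payment $443.00; balance $20,130.21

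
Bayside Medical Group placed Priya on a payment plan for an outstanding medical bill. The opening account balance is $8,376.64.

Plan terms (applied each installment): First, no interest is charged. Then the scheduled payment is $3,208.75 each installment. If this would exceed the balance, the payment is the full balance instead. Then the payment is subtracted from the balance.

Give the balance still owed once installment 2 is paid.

Installment 1: $8,376.64 − $3,208.75 → $5,167.89
Installment 2: $5,167.89 − $3,208.75 → $1,959.14

$1,959.14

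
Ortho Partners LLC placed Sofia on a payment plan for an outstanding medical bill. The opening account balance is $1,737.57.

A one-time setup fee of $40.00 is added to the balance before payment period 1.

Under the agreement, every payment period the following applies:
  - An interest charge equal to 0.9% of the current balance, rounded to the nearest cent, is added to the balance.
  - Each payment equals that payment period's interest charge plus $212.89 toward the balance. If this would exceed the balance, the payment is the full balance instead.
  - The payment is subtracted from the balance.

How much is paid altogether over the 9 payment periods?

$1,852.58

Payment period 1: $1,777.57 +$16.00 interest = $1,793.57; pay $228.89 → $1,564.68
Payment period 2: $1,564.68 +$14.08 interest = $1,578.76; pay $226.97 → $1,351.79
Payment period 3: $1,351.79 +$12.17 interest = $1,363.96; pay $225.06 → $1,138.90
Payment period 4: $1,138.90 +$10.25 interest = $1,149.15; pay $223.14 → $926.01
Payment period 5: $926.01 +$8.33 interest = $934.34; pay $221.22 → $713.12
Payment period 6: $713.12 +$6.42 interest = $719.54; pay $219.31 → $500.23
Payment period 7: $500.23 +$4.50 interest = $504.73; pay $217.39 → $287.34
Payment period 8: $287.34 +$2.59 interest = $289.93; pay $215.48 → $74.45
Payment period 9: $74.45 +$0.67 interest = $75.12; pay $75.12 → $0.00
Total paid: $1,852.58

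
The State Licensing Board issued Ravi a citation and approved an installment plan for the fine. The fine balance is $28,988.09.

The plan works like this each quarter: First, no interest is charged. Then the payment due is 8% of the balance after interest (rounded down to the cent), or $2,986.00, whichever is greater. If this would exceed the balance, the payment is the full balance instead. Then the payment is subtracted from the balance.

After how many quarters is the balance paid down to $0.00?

10

# | Opening | Payment | End bal
1 | $28,988.09 | $2,986.00 | $26,002.09
2 | $26,002.09 | $2,986.00 | $23,016.09
3 | $23,016.09 | $2,986.00 | $20,030.09
4 | $20,030.09 | $2,986.00 | $17,044.09
5 | $17,044.09 | $2,986.00 | $14,058.09
6 | $14,058.09 | $2,986.00 | $11,072.09
7 | $11,072.09 | $2,986.00 | $8,086.09
8 | $8,086.09 | $2,986.00 | $5,100.09
9 | $5,100.09 | $2,986.00 | $2,114.09
10 | $2,114.09 | $2,114.09 | $0.00
Balance reaches $0.00 in quarter 10.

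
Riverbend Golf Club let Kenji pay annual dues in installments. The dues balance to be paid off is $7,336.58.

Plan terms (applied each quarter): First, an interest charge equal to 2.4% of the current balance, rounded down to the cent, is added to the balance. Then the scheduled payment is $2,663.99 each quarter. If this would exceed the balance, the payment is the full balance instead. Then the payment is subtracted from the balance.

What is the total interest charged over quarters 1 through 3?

Quarter 1: opening $7,336.58; interest $176.07 → $7,512.65; payment $2,663.99; balance $4,848.66
Quarter 2: opening $4,848.66; interest $116.36 → $4,965.02; payment $2,663.99; balance $2,301.03
Quarter 3: opening $2,301.03; interest $55.22 → $2,356.25; payment $2,356.25; balance $0.00
Total interest: $176.07 + $116.36 + $55.22 = $347.65

$347.65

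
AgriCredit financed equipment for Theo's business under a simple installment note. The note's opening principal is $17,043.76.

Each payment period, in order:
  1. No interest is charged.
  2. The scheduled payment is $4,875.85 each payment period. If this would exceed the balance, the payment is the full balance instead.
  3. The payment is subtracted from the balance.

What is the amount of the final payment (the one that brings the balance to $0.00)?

Payment period 1: $17,043.76 − $4,875.85 → $12,167.91
Payment period 2: $12,167.91 − $4,875.85 → $7,292.06
Payment period 3: $7,292.06 − $4,875.85 → $2,416.21
Payment period 4: $2,416.21 − $2,416.21 → $0.00

$2,416.21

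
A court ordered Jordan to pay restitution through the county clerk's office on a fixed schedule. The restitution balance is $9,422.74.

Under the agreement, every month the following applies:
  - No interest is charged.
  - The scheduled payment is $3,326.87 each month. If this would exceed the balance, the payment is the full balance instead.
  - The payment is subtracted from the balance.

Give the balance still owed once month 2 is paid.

Month 1: opening $9,422.74; payment $3,326.87; balance $6,095.87
Month 2: opening $6,095.87; payment $3,326.87; balance $2,769.00

$2,769.00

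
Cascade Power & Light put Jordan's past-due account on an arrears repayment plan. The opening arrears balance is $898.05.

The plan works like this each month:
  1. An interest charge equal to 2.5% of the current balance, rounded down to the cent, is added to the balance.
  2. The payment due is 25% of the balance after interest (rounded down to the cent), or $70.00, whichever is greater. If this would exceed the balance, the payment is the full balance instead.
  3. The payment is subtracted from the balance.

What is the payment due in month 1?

Month 1: opening $898.05; interest $22.45 → $920.50; payment $230.12; balance $690.38

$230.12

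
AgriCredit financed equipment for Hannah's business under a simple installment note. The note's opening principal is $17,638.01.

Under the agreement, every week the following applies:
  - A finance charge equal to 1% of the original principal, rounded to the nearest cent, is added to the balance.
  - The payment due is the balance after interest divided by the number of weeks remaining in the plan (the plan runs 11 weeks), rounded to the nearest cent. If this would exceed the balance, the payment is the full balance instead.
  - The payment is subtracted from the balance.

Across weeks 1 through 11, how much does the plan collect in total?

$19,578.19

Week 1: $17,638.01 +$176.38 interest = $17,814.39; pay $1,619.49 → $16,194.90
Week 2: $16,194.90 +$176.38 interest = $16,371.28; pay $1,637.13 → $14,734.15
Week 3: $14,734.15 +$176.38 interest = $14,910.53; pay $1,656.73 → $13,253.80
Week 4: $13,253.80 +$176.38 interest = $13,430.18; pay $1,678.77 → $11,751.41
Week 5: $11,751.41 +$176.38 interest = $11,927.79; pay $1,703.97 → $10,223.82
Week 6: $10,223.82 +$176.38 interest = $10,400.20; pay $1,733.37 → $8,666.83
Week 7: $8,666.83 +$176.38 interest = $8,843.21; pay $1,768.64 → $7,074.57
Week 8: $7,074.57 +$176.38 interest = $7,250.95; pay $1,812.74 → $5,438.21
Week 9: $5,438.21 +$176.38 interest = $5,614.59; pay $1,871.53 → $3,743.06
Week 10: $3,743.06 +$176.38 interest = $3,919.44; pay $1,959.72 → $1,959.72
Week 11: $1,959.72 +$176.38 interest = $2,136.10; pay $2,136.10 → $0.00
Total paid: $19,578.19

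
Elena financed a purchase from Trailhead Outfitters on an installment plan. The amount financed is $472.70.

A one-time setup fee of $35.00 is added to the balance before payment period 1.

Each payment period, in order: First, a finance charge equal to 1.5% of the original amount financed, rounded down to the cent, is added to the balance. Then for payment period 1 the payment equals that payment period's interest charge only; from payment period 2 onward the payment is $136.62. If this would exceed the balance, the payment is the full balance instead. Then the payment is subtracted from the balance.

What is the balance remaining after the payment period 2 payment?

Payment period 1: $507.70 +$7.09 interest = $514.79; pay $7.09 → $507.70
Payment period 2: $507.70 +$7.09 interest = $514.79; pay $136.62 → $378.17

$378.17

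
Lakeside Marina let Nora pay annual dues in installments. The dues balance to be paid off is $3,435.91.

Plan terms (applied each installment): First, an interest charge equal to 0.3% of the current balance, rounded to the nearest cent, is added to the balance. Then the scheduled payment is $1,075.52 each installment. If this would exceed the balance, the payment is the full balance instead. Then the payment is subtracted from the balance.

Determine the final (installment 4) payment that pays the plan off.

Installment 1: opening $3,435.91; interest $10.31 → $3,446.22; payment $1,075.52; balance $2,370.70
Installment 2: opening $2,370.70; interest $7.11 → $2,377.81; payment $1,075.52; balance $1,302.29
Installment 3: opening $1,302.29; interest $3.91 → $1,306.20; payment $1,075.52; balance $230.68
Installment 4: opening $230.68; interest $0.69 → $231.37; payment $231.37; balance $0.00

$231.37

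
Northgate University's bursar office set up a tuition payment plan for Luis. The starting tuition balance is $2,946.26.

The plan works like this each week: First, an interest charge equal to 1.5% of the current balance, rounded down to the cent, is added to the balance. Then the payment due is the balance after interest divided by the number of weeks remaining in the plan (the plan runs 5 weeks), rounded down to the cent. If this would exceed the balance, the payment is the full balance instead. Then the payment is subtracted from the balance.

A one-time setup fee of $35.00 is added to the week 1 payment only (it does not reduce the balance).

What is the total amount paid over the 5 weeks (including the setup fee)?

# | Opening | Interest | Payment | Fee | End bal
1 | $2,946.26 | $44.19 | $598.09 | $35.00 | $2,392.36
2 | $2,392.36 | $35.88 | $607.06 | — | $1,821.18
3 | $1,821.18 | $27.31 | $616.16 | — | $1,232.33
4 | $1,232.33 | $18.48 | $625.40 | — | $625.41
5 | $625.41 | $9.38 | $634.79 | — | $0.00
Total paid: $3,116.50

$3,116.50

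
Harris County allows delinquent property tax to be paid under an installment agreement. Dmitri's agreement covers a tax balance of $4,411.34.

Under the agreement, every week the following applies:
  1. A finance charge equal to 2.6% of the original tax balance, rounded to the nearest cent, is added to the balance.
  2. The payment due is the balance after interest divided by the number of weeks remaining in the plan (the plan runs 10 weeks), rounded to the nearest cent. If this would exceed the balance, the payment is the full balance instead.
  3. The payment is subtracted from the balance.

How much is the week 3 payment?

$479.68

Week 1: $4,411.34 +$114.69 interest = $4,526.03; pay $452.60 → $4,073.43
Week 2: $4,073.43 +$114.69 interest = $4,188.12; pay $465.35 → $3,722.77
Week 3: $3,722.77 +$114.69 interest = $3,837.46; pay $479.68 → $3,357.78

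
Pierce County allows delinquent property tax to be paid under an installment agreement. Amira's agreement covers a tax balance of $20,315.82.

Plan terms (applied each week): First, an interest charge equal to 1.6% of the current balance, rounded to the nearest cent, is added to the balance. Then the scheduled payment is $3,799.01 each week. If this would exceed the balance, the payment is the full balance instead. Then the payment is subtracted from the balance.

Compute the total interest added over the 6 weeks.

# | Opening | Interest | Payment | End bal
1 | $20,315.82 | $325.05 | $3,799.01 | $16,841.86
2 | $16,841.86 | $269.47 | $3,799.01 | $13,312.32
3 | $13,312.32 | $213.00 | $3,799.01 | $9,726.31
4 | $9,726.31 | $155.62 | $3,799.01 | $6,082.92
5 | $6,082.92 | $97.33 | $3,799.01 | $2,381.24
6 | $2,381.24 | $38.10 | $2,419.34 | $0.00
Total interest: $325.05 + $269.47 + $213.00 + $155.62 + $97.33 + $38.10 = $1,098.57

$1,098.57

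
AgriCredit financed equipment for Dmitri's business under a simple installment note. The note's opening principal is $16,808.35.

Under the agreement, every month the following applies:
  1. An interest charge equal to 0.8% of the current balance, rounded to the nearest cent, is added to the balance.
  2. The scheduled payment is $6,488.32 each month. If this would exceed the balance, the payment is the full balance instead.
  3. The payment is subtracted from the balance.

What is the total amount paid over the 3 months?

$17,058.86

Month 1: opening $16,808.35; interest $134.47 → $16,942.82; payment $6,488.32; balance $10,454.50
Month 2: opening $10,454.50; interest $83.64 → $10,538.14; payment $6,488.32; balance $4,049.82
Month 3: opening $4,049.82; interest $32.40 → $4,082.22; payment $4,082.22; balance $0.00
Total paid: $17,058.86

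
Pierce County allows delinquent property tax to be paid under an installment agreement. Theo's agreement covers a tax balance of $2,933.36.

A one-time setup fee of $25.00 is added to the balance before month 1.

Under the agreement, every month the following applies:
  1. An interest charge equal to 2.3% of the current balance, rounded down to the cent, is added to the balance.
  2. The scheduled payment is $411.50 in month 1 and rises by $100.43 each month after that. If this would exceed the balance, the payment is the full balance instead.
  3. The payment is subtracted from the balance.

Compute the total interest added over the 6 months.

$239.04

# | Opening | Interest | Payment | End bal
1 | $2,958.36 | $68.04 | $411.50 | $2,614.90
2 | $2,614.90 | $60.14 | $511.93 | $2,163.11
3 | $2,163.11 | $49.75 | $612.36 | $1,600.50
4 | $1,600.50 | $36.81 | $712.79 | $924.52
5 | $924.52 | $21.26 | $813.22 | $132.56
6 | $132.56 | $3.04 | $135.60 | $0.00
Total interest: $68.04 + $60.14 + $49.75 + $36.81 + $21.26 + $3.04 = $239.04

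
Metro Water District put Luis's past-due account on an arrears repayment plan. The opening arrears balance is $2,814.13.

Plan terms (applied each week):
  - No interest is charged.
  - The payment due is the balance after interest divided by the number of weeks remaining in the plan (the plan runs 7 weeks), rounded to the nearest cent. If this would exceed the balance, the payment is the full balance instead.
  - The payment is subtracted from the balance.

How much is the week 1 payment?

$402.02

# | Opening | Payment | End bal
1 | $2,814.13 | $402.02 | $2,412.11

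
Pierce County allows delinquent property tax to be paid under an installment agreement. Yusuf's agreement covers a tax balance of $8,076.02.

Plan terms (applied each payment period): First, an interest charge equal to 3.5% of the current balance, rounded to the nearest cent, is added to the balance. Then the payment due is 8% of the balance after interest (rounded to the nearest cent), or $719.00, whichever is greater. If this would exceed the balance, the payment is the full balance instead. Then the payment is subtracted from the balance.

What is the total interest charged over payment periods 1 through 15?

$2,365.52

# | Opening | Interest | Payment | End bal
1 | $8,076.02 | $282.66 | $719.00 | $7,639.68
2 | $7,639.68 | $267.39 | $719.00 | $7,188.07
3 | $7,188.07 | $251.58 | $719.00 | $6,720.65
4 | $6,720.65 | $235.22 | $719.00 | $6,236.87
5 | $6,236.87 | $218.29 | $719.00 | $5,736.16
6 | $5,736.16 | $200.77 | $719.00 | $5,217.93
7 | $5,217.93 | $182.63 | $719.00 | $4,681.56
8 | $4,681.56 | $163.85 | $719.00 | $4,126.41
9 | $4,126.41 | $144.42 | $719.00 | $3,551.83
10 | $3,551.83 | $124.31 | $719.00 | $2,957.14
11 | $2,957.14 | $103.50 | $719.00 | $2,341.64
12 | $2,341.64 | $81.96 | $719.00 | $1,704.60
13 | $1,704.60 | $59.66 | $719.00 | $1,045.26
14 | $1,045.26 | $36.58 | $719.00 | $362.84
15 | $362.84 | $12.70 | $375.54 | $0.00
Total interest: $282.66 + $267.39 + $251.58 + $235.22 + $218.29 + $200.77 + $182.63 + $163.85 + $144.42 + $124.31 + $103.50 + $81.96 + $59.66 + $36.58 + $12.70 = $2,365.52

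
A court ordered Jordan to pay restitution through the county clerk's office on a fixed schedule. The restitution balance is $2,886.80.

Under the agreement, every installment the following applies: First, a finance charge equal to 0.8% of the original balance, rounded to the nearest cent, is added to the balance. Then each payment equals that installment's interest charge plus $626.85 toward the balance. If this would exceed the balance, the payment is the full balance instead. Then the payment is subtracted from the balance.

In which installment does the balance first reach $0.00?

5

# | Opening | Interest | Payment | End bal
1 | $2,886.80 | $23.09 | $649.94 | $2,259.95
2 | $2,259.95 | $23.09 | $649.94 | $1,633.10
3 | $1,633.10 | $23.09 | $649.94 | $1,006.25
4 | $1,006.25 | $23.09 | $649.94 | $379.40
5 | $379.40 | $23.09 | $402.49 | $0.00
Balance reaches $0.00 in installment 5.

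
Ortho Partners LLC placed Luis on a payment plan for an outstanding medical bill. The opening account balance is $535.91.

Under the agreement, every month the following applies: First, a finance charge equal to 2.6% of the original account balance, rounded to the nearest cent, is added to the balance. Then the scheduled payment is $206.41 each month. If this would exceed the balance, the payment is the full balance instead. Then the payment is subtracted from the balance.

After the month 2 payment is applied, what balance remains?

$150.95

# | Opening | Interest | Payment | End bal
1 | $535.91 | $13.93 | $206.41 | $343.43
2 | $343.43 | $13.93 | $206.41 | $150.95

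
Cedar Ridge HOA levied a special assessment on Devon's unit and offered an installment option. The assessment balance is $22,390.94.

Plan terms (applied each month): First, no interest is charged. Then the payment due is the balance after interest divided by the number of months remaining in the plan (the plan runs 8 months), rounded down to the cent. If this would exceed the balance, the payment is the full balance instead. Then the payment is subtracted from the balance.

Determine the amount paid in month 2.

$2,798.86

Month 1: opening $22,390.94; payment $2,798.86; balance $19,592.08
Month 2: opening $19,592.08; payment $2,798.86; balance $16,793.22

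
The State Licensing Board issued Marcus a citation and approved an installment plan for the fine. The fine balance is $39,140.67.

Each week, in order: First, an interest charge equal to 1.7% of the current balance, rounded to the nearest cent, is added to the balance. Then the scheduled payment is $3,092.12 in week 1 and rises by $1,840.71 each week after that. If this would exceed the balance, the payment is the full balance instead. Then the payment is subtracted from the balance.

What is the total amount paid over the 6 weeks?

$41,866.12

Week 1: opening $39,140.67; interest $665.39 → $39,806.06; payment $3,092.12; balance $36,713.94
Week 2: opening $36,713.94; interest $624.14 → $37,338.08; payment $4,932.83; balance $32,405.25
Week 3: opening $32,405.25; interest $550.89 → $32,956.14; payment $6,773.54; balance $26,182.60
Week 4: opening $26,182.60; interest $445.10 → $26,627.70; payment $8,614.25; balance $18,013.45
Week 5: opening $18,013.45; interest $306.23 → $18,319.68; payment $10,454.96; balance $7,864.72
Week 6: opening $7,864.72; interest $133.70 → $7,998.42; payment $7,998.42; balance $0.00
Total paid: $41,866.12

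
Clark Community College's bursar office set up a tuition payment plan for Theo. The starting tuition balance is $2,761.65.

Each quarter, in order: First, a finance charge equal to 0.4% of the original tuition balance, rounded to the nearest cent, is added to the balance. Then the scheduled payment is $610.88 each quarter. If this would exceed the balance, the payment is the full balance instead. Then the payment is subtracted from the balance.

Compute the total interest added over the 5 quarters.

# | Opening | Interest | Payment | End bal
1 | $2,761.65 | $11.05 | $610.88 | $2,161.82
2 | $2,161.82 | $11.05 | $610.88 | $1,561.99
3 | $1,561.99 | $11.05 | $610.88 | $962.16
4 | $962.16 | $11.05 | $610.88 | $362.33
5 | $362.33 | $11.05 | $373.38 | $0.00
Total interest: $11.05 + $11.05 + $11.05 + $11.05 + $11.05 = $55.25

$55.25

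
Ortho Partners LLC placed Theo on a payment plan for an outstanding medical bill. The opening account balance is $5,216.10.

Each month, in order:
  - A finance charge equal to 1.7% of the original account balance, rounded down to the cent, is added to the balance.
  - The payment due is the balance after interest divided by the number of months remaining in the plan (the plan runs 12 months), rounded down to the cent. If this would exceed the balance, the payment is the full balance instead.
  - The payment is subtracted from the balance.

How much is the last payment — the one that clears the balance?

$709.85

Month 1: $5,216.10 +$88.67 interest = $5,304.77; pay $442.06 → $4,862.71
Month 2: $4,862.71 +$88.67 interest = $4,951.38; pay $450.12 → $4,501.26
Month 3: $4,501.26 +$88.67 interest = $4,589.93; pay $458.99 → $4,130.94
Month 4: $4,130.94 +$88.67 interest = $4,219.61; pay $468.84 → $3,750.77
Month 5: $3,750.77 +$88.67 interest = $3,839.44; pay $479.93 → $3,359.51
Month 6: $3,359.51 +$88.67 interest = $3,448.18; pay $492.59 → $2,955.59
Month 7: $2,955.59 +$88.67 interest = $3,044.26; pay $507.37 → $2,536.89
Month 8: $2,536.89 +$88.67 interest = $2,625.56; pay $525.11 → $2,100.45
Month 9: $2,100.45 +$88.67 interest = $2,189.12; pay $547.28 → $1,641.84
Month 10: $1,641.84 +$88.67 interest = $1,730.51; pay $576.83 → $1,153.68
Month 11: $1,153.68 +$88.67 interest = $1,242.35; pay $621.17 → $621.18
Month 12: $621.18 +$88.67 interest = $709.85; pay $709.85 → $0.00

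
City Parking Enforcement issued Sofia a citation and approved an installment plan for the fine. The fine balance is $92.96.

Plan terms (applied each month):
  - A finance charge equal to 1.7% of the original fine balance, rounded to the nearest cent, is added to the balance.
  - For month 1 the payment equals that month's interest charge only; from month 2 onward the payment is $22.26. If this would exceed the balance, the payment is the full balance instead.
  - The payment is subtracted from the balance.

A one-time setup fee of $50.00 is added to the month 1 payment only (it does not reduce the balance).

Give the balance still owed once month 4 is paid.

$30.92

Month 1: $92.96 +$1.58 interest = $94.54; pay $1.58 (+ $50.00 fee) → $92.96
Month 2: $92.96 +$1.58 interest = $94.54; pay $22.26 → $72.28
Month 3: $72.28 +$1.58 interest = $73.86; pay $22.26 → $51.60
Month 4: $51.60 +$1.58 interest = $53.18; pay $22.26 → $30.92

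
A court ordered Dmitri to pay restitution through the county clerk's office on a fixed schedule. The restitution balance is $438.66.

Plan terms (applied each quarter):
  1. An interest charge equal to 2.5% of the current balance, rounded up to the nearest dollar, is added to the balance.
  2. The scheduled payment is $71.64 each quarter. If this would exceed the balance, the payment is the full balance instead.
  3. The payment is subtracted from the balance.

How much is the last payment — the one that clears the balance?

$55.82

Quarter 1: opening $438.66; interest $11.00 → $449.66; payment $71.64; balance $378.02
Quarter 2: opening $378.02; interest $10.00 → $388.02; payment $71.64; balance $316.38
Quarter 3: opening $316.38; interest $8.00 → $324.38; payment $71.64; balance $252.74
Quarter 4: opening $252.74; interest $7.00 → $259.74; payment $71.64; balance $188.10
Quarter 5: opening $188.10; interest $5.00 → $193.10; payment $71.64; balance $121.46
Quarter 6: opening $121.46; interest $4.00 → $125.46; payment $71.64; balance $53.82
Quarter 7: opening $53.82; interest $2.00 → $55.82; payment $55.82; balance $0.00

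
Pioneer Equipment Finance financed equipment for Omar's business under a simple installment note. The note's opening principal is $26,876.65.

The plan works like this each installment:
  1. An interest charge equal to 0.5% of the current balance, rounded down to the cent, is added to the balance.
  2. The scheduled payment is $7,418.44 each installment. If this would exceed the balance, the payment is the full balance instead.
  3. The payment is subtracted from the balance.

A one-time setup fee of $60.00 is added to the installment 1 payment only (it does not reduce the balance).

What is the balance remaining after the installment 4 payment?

$0.00

Installment 1: $26,876.65 +$134.38 interest = $27,011.03; pay $7,418.44 (+ $60.00 fee) → $19,592.59
Installment 2: $19,592.59 +$97.96 interest = $19,690.55; pay $7,418.44 → $12,272.11
Installment 3: $12,272.11 +$61.36 interest = $12,333.47; pay $7,418.44 → $4,915.03
Installment 4: $4,915.03 +$24.57 interest = $4,939.60; pay $4,939.60 → $0.00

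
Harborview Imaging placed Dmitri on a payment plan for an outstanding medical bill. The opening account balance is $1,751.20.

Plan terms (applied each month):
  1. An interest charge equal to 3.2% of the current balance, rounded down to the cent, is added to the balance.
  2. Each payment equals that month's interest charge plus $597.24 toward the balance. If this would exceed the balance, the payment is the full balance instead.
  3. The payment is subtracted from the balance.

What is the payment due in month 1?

$653.27

Month 1: $1,751.20 +$56.03 interest = $1,807.23; pay $653.27 → $1,153.96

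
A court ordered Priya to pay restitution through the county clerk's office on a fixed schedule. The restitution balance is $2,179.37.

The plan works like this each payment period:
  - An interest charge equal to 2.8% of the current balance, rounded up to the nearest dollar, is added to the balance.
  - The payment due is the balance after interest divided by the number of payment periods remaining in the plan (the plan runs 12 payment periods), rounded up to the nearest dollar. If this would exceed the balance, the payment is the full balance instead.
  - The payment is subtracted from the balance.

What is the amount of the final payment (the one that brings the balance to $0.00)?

# | Opening | Interest | Payment | End bal
1 | $2,179.37 | $62.00 | $187.00 | $2,054.37
2 | $2,054.37 | $58.00 | $193.00 | $1,919.37
3 | $1,919.37 | $54.00 | $198.00 | $1,775.37
4 | $1,775.37 | $50.00 | $203.00 | $1,622.37
5 | $1,622.37 | $46.00 | $209.00 | $1,459.37
6 | $1,459.37 | $41.00 | $215.00 | $1,285.37
7 | $1,285.37 | $36.00 | $221.00 | $1,100.37
8 | $1,100.37 | $31.00 | $227.00 | $904.37
9 | $904.37 | $26.00 | $233.00 | $697.37
10 | $697.37 | $20.00 | $240.00 | $477.37
11 | $477.37 | $14.00 | $246.00 | $245.37
12 | $245.37 | $7.00 | $252.37 | $0.00

$252.37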